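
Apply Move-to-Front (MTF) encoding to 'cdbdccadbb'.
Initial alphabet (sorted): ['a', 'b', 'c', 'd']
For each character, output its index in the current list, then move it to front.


MTF encoding:
'c': index 2 in ['a', 'b', 'c', 'd'] -> ['c', 'a', 'b', 'd']
'd': index 3 in ['c', 'a', 'b', 'd'] -> ['d', 'c', 'a', 'b']
'b': index 3 in ['d', 'c', 'a', 'b'] -> ['b', 'd', 'c', 'a']
'd': index 1 in ['b', 'd', 'c', 'a'] -> ['d', 'b', 'c', 'a']
'c': index 2 in ['d', 'b', 'c', 'a'] -> ['c', 'd', 'b', 'a']
'c': index 0 in ['c', 'd', 'b', 'a'] -> ['c', 'd', 'b', 'a']
'a': index 3 in ['c', 'd', 'b', 'a'] -> ['a', 'c', 'd', 'b']
'd': index 2 in ['a', 'c', 'd', 'b'] -> ['d', 'a', 'c', 'b']
'b': index 3 in ['d', 'a', 'c', 'b'] -> ['b', 'd', 'a', 'c']
'b': index 0 in ['b', 'd', 'a', 'c'] -> ['b', 'd', 'a', 'c']


Output: [2, 3, 3, 1, 2, 0, 3, 2, 3, 0]


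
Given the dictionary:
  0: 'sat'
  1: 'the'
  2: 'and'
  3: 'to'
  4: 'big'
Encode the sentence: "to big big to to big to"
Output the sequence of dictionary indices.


Look up each word in the dictionary:
  'to' -> 3
  'big' -> 4
  'big' -> 4
  'to' -> 3
  'to' -> 3
  'big' -> 4
  'to' -> 3

Encoded: [3, 4, 4, 3, 3, 4, 3]


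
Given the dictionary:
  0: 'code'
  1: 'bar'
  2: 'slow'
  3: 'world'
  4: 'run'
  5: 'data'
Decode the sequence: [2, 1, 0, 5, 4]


Look up each index in the dictionary:
  2 -> 'slow'
  1 -> 'bar'
  0 -> 'code'
  5 -> 'data'
  4 -> 'run'

Decoded: "slow bar code data run"


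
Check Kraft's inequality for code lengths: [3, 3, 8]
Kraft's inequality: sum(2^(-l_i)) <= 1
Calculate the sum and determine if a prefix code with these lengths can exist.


Sum = 2^(-3) + 2^(-3) + 2^(-8)
    = 0.125 + 0.125 + 0.00390625
    = 65/256 = 0.25390625
Since 0.25390625 <= 1, Kraft's inequality IS satisfied.
A prefix code with these lengths CAN exist.

Kraft sum = 0.25390625. Satisfied.


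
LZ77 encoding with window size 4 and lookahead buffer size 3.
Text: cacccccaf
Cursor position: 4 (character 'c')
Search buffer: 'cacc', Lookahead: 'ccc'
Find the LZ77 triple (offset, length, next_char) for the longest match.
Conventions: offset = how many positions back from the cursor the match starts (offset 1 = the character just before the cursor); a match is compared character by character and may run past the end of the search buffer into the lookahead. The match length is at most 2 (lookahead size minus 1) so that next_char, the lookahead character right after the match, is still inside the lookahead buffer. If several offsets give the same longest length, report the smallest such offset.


Try each offset into the search buffer:
  offset=1 (pos 3, char 'c'): match length 2
  offset=2 (pos 2, char 'c'): match length 2
  offset=3 (pos 1, char 'a'): match length 0
  offset=4 (pos 0, char 'c'): match length 1
Longest match has length 2, found at offsets 1, 2; take the smallest, offset 1.
next_char = character at position 4 + 2 = 6 -> 'c'

Best match: offset=1, length=2 (matching 'cc' starting at position 3)
LZ77 triple: (1, 2, 'c')


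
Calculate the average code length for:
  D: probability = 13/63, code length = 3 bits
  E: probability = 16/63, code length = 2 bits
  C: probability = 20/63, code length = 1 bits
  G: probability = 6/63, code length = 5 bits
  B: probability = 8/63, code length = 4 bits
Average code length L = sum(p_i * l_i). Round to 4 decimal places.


Weighted contributions p_i * l_i:
  D: (13/63) * 3 = 39/63
  E: (16/63) * 2 = 32/63
  C: (20/63) * 1 = 20/63
  G: (6/63) * 5 = 30/63
  B: (8/63) * 4 = 32/63
Sum = (39 + 32 + 20 + 30 + 32)/63 = 153/63

L = 153/63 = 2.4286 bits/symbol


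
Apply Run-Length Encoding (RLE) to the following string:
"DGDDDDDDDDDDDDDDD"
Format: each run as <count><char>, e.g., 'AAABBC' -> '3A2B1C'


Scanning runs left to right:
  i=0: run of 'D' x 1 -> '1D'
  i=1: run of 'G' x 1 -> '1G'
  i=2: run of 'D' x 15 -> '15D'

RLE = 1D1G15D


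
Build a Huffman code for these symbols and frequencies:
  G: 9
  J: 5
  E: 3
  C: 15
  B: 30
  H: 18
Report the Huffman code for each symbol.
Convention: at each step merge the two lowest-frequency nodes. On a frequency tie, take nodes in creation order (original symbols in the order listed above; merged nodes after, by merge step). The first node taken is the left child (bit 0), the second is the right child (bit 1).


Huffman tree construction:
Step 1: Merge E(3) + J(5) = 8
Step 2: Merge (E+J)(8) + G(9) = 17
Step 3: Merge C(15) + ((E+J)+G)(17) = 32
Step 4: Merge H(18) + B(30) = 48
Step 5: Merge (C+((E+J)+G))(32) + (H+B)(48) = 80
Read each symbol's code off the tree from the root (left child = 0, right child = 1).

Codes:
  G: 011 (length 3)
  J: 0101 (length 4)
  E: 0100 (length 4)
  C: 00 (length 2)
  B: 11 (length 2)
  H: 10 (length 2)
Average code length: 185/80 = 2.3125 bits/symbol


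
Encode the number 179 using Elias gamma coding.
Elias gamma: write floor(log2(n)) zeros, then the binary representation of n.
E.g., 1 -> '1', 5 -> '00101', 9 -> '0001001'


num_bits = floor(log2(179)) + 1 = 8
leading_zeros = num_bits - 1 = 7
binary(179) = 10110011

Elias gamma(179) = '0000000' + '10110011' = 000000010110011 (15 bits)


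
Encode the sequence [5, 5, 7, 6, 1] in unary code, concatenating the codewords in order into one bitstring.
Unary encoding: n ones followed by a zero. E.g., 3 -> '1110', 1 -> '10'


Encode each number as n ones followed by a terminating 0:
  5 -> 111110 (6 bits)
  5 -> 111110 (6 bits)
  7 -> 11111110 (8 bits)
  6 -> 1111110 (7 bits)
  1 -> 10 (2 bits)
Total length = 6 + 6 + 8 + 7 + 2 = 29 bits.

Unary([5, 5, 7, 6, 1]) = 11111011111011111110111111010 (29 bits)


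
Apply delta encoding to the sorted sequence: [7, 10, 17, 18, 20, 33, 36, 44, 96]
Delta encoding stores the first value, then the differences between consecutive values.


First value: 7
Deltas:
  10 - 7 = 3
  17 - 10 = 7
  18 - 17 = 1
  20 - 18 = 2
  33 - 20 = 13
  36 - 33 = 3
  44 - 36 = 8
  96 - 44 = 52


Delta encoded: [7, 3, 7, 1, 2, 13, 3, 8, 52]


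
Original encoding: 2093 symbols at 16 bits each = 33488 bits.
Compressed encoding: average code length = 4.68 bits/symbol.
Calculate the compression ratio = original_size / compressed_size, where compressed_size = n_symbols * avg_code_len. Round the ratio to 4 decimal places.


original_size = n_symbols * orig_bits = 2093 * 16 = 33488 bits
compressed_size = n_symbols * avg_code_len = 2093 * 4.68 = 9795.24 bits
ratio = original_size / compressed_size = 33488 / 9795.24 = 3.4188

Compression ratio = 3.4188


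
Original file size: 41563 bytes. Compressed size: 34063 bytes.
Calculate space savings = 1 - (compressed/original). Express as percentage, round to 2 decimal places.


ratio = compressed/original = 34063/41563 = 0.819551
savings = 1 - ratio = 1 - 0.819551 = 0.180449
as a percentage: 0.180449 * 100 = 18.04%

Space savings = 1 - 34063/41563 = 18.04%


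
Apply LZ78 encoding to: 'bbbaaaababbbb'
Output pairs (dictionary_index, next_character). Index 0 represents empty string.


LZ78 encoding steps:
Dictionary: {0: ''}
Step 1: w='' (idx 0), next='b' -> output (0, 'b'), add 'b' as idx 1
Step 2: w='b' (idx 1), next='b' -> output (1, 'b'), add 'bb' as idx 2
Step 3: w='' (idx 0), next='a' -> output (0, 'a'), add 'a' as idx 3
Step 4: w='a' (idx 3), next='a' -> output (3, 'a'), add 'aa' as idx 4
Step 5: w='a' (idx 3), next='b' -> output (3, 'b'), add 'ab' as idx 5
Step 6: w='ab' (idx 5), next='b' -> output (5, 'b'), add 'abb' as idx 6
Step 7: w='bb' (idx 2), end of input -> output (2, '')


Encoded: [(0, 'b'), (1, 'b'), (0, 'a'), (3, 'a'), (3, 'b'), (5, 'b'), (2, '')]


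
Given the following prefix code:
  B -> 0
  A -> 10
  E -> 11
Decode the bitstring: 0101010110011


Decoding step by step:
Bits 0 -> B
Bits 10 -> A
Bits 10 -> A
Bits 10 -> A
Bits 11 -> E
Bits 0 -> B
Bits 0 -> B
Bits 11 -> E


Decoded message: BAAAEBBE


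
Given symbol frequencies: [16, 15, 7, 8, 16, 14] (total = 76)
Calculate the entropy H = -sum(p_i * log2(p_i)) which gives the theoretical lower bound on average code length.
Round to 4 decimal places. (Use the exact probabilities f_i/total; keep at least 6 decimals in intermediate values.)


Per-symbol terms -p_i * log2(p_i) with p_i = f_i/76:
  p = 16/76 = 0.210526: log2(p) = -2.247928, -p*log2(p) = 0.473248
  p = 15/76 = 0.197368: log2(p) = -2.341037, -p*log2(p) = 0.462047
  p = 7/76 = 0.092105: log2(p) = -3.440573, -p*log2(p) = 0.316895
  p = 8/76 = 0.105263: log2(p) = -3.247928, -p*log2(p) = 0.341887
  p = 16/76 = 0.210526: log2(p) = -2.247928, -p*log2(p) = 0.473248
  p = 14/76 = 0.184211: log2(p) = -2.440573, -p*log2(p) = 0.449579
H = 0.473248 + 0.462047 + 0.316895 + 0.341887 + 0.473248 + 0.449579 = 2.516904

H = 2.5169 bits/symbol


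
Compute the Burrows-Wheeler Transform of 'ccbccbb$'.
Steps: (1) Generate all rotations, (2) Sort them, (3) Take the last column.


Rotations (sorted):
  0: $ccbccbb -> last char: b
  1: b$ccbccb -> last char: b
  2: bb$ccbcc -> last char: c
  3: bccbb$cc -> last char: c
  4: cbb$ccbc -> last char: c
  5: cbccbb$c -> last char: c
  6: ccbb$ccb -> last char: b
  7: ccbccbb$ -> last char: $


BWT = bbccccb$


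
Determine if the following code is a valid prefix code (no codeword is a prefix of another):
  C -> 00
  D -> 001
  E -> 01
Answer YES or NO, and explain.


Checking each pair (does one codeword prefix another?):
  C='00' vs D='001': prefix -- VIOLATION

NO -- this is NOT a valid prefix code. C (00) is a prefix of D (001).


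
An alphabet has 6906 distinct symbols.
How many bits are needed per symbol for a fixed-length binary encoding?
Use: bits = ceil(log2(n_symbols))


log2(6906) = 12.7536
Bracket: 2^12 = 4096 < 6906 <= 2^13 = 8192
So ceil(log2(6906)) = 13

bits = ceil(log2(6906)) = ceil(12.7536) = 13 bits


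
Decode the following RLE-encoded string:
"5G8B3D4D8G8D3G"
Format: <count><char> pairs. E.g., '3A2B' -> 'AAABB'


Expanding each <count><char> pair:
  5G -> 'GGGGG'
  8B -> 'BBBBBBBB'
  3D -> 'DDD'
  4D -> 'DDDD'
  8G -> 'GGGGGGGG'
  8D -> 'DDDDDDDD'
  3G -> 'GGG'

Decoded = GGGGGBBBBBBBBDDDDDDDGGGGGGGGDDDDDDDDGGG


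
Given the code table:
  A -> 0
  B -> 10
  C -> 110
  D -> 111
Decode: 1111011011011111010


Decoding:
111 -> D
10 -> B
110 -> C
110 -> C
111 -> D
110 -> C
10 -> B


Result: DBCCDCB


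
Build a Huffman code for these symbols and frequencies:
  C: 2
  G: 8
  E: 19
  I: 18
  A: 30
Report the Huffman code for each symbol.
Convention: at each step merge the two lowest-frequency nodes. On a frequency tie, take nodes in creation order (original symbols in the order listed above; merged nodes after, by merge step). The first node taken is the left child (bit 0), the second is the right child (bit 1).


Huffman tree construction:
Step 1: Merge C(2) + G(8) = 10
Step 2: Merge (C+G)(10) + I(18) = 28
Step 3: Merge E(19) + ((C+G)+I)(28) = 47
Step 4: Merge A(30) + (E+((C+G)+I))(47) = 77
Read each symbol's code off the tree from the root (left child = 0, right child = 1).

Codes:
  C: 1100 (length 4)
  G: 1101 (length 4)
  E: 10 (length 2)
  I: 111 (length 3)
  A: 0 (length 1)
Average code length: 162/77 = 2.1039 bits/symbol


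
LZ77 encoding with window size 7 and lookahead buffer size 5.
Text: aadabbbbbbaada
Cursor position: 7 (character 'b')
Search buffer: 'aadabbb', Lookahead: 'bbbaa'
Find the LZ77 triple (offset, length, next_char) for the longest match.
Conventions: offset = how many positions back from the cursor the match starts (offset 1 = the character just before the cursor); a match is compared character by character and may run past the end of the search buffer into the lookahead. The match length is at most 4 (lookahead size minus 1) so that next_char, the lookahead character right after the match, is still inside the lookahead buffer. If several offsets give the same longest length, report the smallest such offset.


Try each offset into the search buffer:
  offset=1 (pos 6, char 'b'): match length 3
  offset=2 (pos 5, char 'b'): match length 3
  offset=3 (pos 4, char 'b'): match length 3
  offset=4 (pos 3, char 'a'): match length 0
  offset=5 (pos 2, char 'd'): match length 0
  offset=6 (pos 1, char 'a'): match length 0
  offset=7 (pos 0, char 'a'): match length 0
Longest match has length 3, found at offsets 1, 2, 3; take the smallest, offset 1.
next_char = character at position 7 + 3 = 10 -> 'a'

Best match: offset=1, length=3 (matching 'bbb' starting at position 6)
LZ77 triple: (1, 3, 'a')


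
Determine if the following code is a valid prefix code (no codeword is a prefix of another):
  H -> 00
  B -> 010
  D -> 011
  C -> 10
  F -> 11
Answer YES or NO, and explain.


Checking each pair (does one codeword prefix another?):
  H='00' vs B='010': no prefix
  H='00' vs D='011': no prefix
  H='00' vs C='10': no prefix
  H='00' vs F='11': no prefix
  B='010' vs H='00': no prefix
  B='010' vs D='011': no prefix
  B='010' vs C='10': no prefix
  B='010' vs F='11': no prefix
  D='011' vs H='00': no prefix
  D='011' vs B='010': no prefix
  D='011' vs C='10': no prefix
  D='011' vs F='11': no prefix
  C='10' vs H='00': no prefix
  C='10' vs B='010': no prefix
  C='10' vs D='011': no prefix
  C='10' vs F='11': no prefix
  F='11' vs H='00': no prefix
  F='11' vs B='010': no prefix
  F='11' vs D='011': no prefix
  F='11' vs C='10': no prefix
No violation found over all pairs.

YES -- this is a valid prefix code. No codeword is a prefix of any other codeword.


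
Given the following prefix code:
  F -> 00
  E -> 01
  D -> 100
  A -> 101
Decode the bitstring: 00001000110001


Decoding step by step:
Bits 00 -> F
Bits 00 -> F
Bits 100 -> D
Bits 01 -> E
Bits 100 -> D
Bits 01 -> E


Decoded message: FFDEDE


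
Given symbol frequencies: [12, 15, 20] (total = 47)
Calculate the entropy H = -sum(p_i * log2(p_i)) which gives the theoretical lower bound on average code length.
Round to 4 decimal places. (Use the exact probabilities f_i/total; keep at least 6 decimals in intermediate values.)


Per-symbol terms -p_i * log2(p_i) with p_i = f_i/47:
  p = 12/47 = 0.255319: log2(p) = -1.969626, -p*log2(p) = 0.502883
  p = 15/47 = 0.319149: log2(p) = -1.647698, -p*log2(p) = 0.525861
  p = 20/47 = 0.425532: log2(p) = -1.232661, -p*log2(p) = 0.524536
H = 0.502883 + 0.525861 + 0.524536 = 1.553280

H = 1.5533 bits/symbol


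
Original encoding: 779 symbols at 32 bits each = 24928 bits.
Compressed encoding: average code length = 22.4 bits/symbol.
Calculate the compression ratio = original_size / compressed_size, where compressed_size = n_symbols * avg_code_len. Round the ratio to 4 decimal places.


original_size = n_symbols * orig_bits = 779 * 32 = 24928 bits
compressed_size = n_symbols * avg_code_len = 779 * 22.4 = 17449.6 bits
ratio = original_size / compressed_size = 24928 / 17449.6 = 1.4286

Compression ratio = 1.4286


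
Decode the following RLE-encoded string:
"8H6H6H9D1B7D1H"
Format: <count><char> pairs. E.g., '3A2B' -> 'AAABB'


Expanding each <count><char> pair:
  8H -> 'HHHHHHHH'
  6H -> 'HHHHHH'
  6H -> 'HHHHHH'
  9D -> 'DDDDDDDDD'
  1B -> 'B'
  7D -> 'DDDDDDD'
  1H -> 'H'

Decoded = HHHHHHHHHHHHHHHHHHHHDDDDDDDDDBDDDDDDDH


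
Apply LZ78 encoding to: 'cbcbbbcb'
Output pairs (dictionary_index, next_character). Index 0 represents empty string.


LZ78 encoding steps:
Dictionary: {0: ''}
Step 1: w='' (idx 0), next='c' -> output (0, 'c'), add 'c' as idx 1
Step 2: w='' (idx 0), next='b' -> output (0, 'b'), add 'b' as idx 2
Step 3: w='c' (idx 1), next='b' -> output (1, 'b'), add 'cb' as idx 3
Step 4: w='b' (idx 2), next='b' -> output (2, 'b'), add 'bb' as idx 4
Step 5: w='cb' (idx 3), end of input -> output (3, '')


Encoded: [(0, 'c'), (0, 'b'), (1, 'b'), (2, 'b'), (3, '')]


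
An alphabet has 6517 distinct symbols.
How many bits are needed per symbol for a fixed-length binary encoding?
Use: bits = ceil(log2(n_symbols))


log2(6517) = 12.67
Bracket: 2^12 = 4096 < 6517 <= 2^13 = 8192
So ceil(log2(6517)) = 13

bits = ceil(log2(6517)) = ceil(12.67) = 13 bits


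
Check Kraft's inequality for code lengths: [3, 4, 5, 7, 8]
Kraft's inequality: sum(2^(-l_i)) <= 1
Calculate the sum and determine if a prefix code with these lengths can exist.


Sum = 2^(-3) + 2^(-4) + 2^(-5) + 2^(-7) + 2^(-8)
    = 0.125 + 0.0625 + 0.03125 + 0.0078125 + 0.00390625
    = 59/256 = 0.23046875
Since 0.23046875 <= 1, Kraft's inequality IS satisfied.
A prefix code with these lengths CAN exist.

Kraft sum = 0.23046875. Satisfied.


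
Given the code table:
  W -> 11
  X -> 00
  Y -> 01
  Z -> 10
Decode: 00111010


Decoding:
00 -> X
11 -> W
10 -> Z
10 -> Z


Result: XWZZ


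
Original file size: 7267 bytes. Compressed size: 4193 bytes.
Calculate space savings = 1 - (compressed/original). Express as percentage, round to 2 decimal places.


ratio = compressed/original = 4193/7267 = 0.576992
savings = 1 - ratio = 1 - 0.576992 = 0.423008
as a percentage: 0.423008 * 100 = 42.3%

Space savings = 1 - 4193/7267 = 42.3%


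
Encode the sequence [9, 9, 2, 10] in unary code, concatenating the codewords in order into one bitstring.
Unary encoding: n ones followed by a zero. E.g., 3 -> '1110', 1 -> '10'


Encode each number as n ones followed by a terminating 0:
  9 -> 1111111110 (10 bits)
  9 -> 1111111110 (10 bits)
  2 -> 110 (3 bits)
  10 -> 11111111110 (11 bits)
Total length = 10 + 10 + 3 + 11 = 34 bits.

Unary([9, 9, 2, 10]) = 1111111110111111111011011111111110 (34 bits)


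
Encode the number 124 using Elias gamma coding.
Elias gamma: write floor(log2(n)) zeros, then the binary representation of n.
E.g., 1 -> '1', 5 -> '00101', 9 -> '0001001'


num_bits = floor(log2(124)) + 1 = 7
leading_zeros = num_bits - 1 = 6
binary(124) = 1111100

Elias gamma(124) = '000000' + '1111100' = 0000001111100 (13 bits)


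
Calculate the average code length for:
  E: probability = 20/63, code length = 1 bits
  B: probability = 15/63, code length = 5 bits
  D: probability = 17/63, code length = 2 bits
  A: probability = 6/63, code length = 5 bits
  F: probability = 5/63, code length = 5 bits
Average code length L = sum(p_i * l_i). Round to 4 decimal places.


Weighted contributions p_i * l_i:
  E: (20/63) * 1 = 20/63
  B: (15/63) * 5 = 75/63
  D: (17/63) * 2 = 34/63
  A: (6/63) * 5 = 30/63
  F: (5/63) * 5 = 25/63
Sum = (20 + 75 + 34 + 30 + 25)/63 = 184/63

L = 184/63 = 2.9206 bits/symbol


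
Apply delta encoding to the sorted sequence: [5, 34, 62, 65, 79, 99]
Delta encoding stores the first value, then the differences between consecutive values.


First value: 5
Deltas:
  34 - 5 = 29
  62 - 34 = 28
  65 - 62 = 3
  79 - 65 = 14
  99 - 79 = 20


Delta encoded: [5, 29, 28, 3, 14, 20]


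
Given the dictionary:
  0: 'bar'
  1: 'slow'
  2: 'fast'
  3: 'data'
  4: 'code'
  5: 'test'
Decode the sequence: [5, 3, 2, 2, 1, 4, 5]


Look up each index in the dictionary:
  5 -> 'test'
  3 -> 'data'
  2 -> 'fast'
  2 -> 'fast'
  1 -> 'slow'
  4 -> 'code'
  5 -> 'test'

Decoded: "test data fast fast slow code test"


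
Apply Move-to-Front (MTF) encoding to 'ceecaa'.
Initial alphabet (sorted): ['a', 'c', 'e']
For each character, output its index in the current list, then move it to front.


MTF encoding:
'c': index 1 in ['a', 'c', 'e'] -> ['c', 'a', 'e']
'e': index 2 in ['c', 'a', 'e'] -> ['e', 'c', 'a']
'e': index 0 in ['e', 'c', 'a'] -> ['e', 'c', 'a']
'c': index 1 in ['e', 'c', 'a'] -> ['c', 'e', 'a']
'a': index 2 in ['c', 'e', 'a'] -> ['a', 'c', 'e']
'a': index 0 in ['a', 'c', 'e'] -> ['a', 'c', 'e']


Output: [1, 2, 0, 1, 2, 0]


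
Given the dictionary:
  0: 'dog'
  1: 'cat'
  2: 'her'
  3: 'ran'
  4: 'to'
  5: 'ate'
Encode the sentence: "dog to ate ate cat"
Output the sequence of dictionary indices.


Look up each word in the dictionary:
  'dog' -> 0
  'to' -> 4
  'ate' -> 5
  'ate' -> 5
  'cat' -> 1

Encoded: [0, 4, 5, 5, 1]


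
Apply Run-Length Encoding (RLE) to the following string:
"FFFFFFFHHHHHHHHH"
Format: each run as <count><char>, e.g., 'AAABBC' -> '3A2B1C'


Scanning runs left to right:
  i=0: run of 'F' x 7 -> '7F'
  i=7: run of 'H' x 9 -> '9H'

RLE = 7F9H


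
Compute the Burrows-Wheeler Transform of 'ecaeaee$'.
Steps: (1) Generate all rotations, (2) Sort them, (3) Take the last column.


Rotations (sorted):
  0: $ecaeaee -> last char: e
  1: aeaee$ec -> last char: c
  2: aee$ecae -> last char: e
  3: caeaee$e -> last char: e
  4: e$ecaeae -> last char: e
  5: eaee$eca -> last char: a
  6: ecaeaee$ -> last char: $
  7: ee$ecaea -> last char: a


BWT = eceeea$a


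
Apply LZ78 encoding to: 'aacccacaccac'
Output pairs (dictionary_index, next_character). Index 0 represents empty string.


LZ78 encoding steps:
Dictionary: {0: ''}
Step 1: w='' (idx 0), next='a' -> output (0, 'a'), add 'a' as idx 1
Step 2: w='a' (idx 1), next='c' -> output (1, 'c'), add 'ac' as idx 2
Step 3: w='' (idx 0), next='c' -> output (0, 'c'), add 'c' as idx 3
Step 4: w='c' (idx 3), next='a' -> output (3, 'a'), add 'ca' as idx 4
Step 5: w='ca' (idx 4), next='c' -> output (4, 'c'), add 'cac' as idx 5
Step 6: w='cac' (idx 5), end of input -> output (5, '')


Encoded: [(0, 'a'), (1, 'c'), (0, 'c'), (3, 'a'), (4, 'c'), (5, '')]


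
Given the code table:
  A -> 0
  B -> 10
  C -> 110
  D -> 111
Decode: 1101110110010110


Decoding:
110 -> C
111 -> D
0 -> A
110 -> C
0 -> A
10 -> B
110 -> C


Result: CDACABC


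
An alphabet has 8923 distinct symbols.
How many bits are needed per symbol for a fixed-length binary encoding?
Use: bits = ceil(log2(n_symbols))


log2(8923) = 13.1233
Bracket: 2^13 = 8192 < 8923 <= 2^14 = 16384
So ceil(log2(8923)) = 14

bits = ceil(log2(8923)) = ceil(13.1233) = 14 bits


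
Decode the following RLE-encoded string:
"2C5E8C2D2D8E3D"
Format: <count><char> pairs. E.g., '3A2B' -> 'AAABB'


Expanding each <count><char> pair:
  2C -> 'CC'
  5E -> 'EEEEE'
  8C -> 'CCCCCCCC'
  2D -> 'DD'
  2D -> 'DD'
  8E -> 'EEEEEEEE'
  3D -> 'DDD'

Decoded = CCEEEEECCCCCCCCDDDDEEEEEEEEDDD


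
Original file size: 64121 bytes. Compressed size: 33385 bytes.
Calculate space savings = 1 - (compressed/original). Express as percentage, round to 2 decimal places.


ratio = compressed/original = 33385/64121 = 0.520656
savings = 1 - ratio = 1 - 0.520656 = 0.479344
as a percentage: 0.479344 * 100 = 47.93%

Space savings = 1 - 33385/64121 = 47.93%


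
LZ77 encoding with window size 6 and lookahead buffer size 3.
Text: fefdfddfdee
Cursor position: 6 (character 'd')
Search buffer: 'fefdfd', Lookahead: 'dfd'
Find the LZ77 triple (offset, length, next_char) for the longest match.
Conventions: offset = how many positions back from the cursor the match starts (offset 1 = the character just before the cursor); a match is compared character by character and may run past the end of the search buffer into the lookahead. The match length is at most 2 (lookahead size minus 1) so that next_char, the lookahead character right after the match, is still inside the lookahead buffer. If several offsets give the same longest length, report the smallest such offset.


Try each offset into the search buffer:
  offset=1 (pos 5, char 'd'): match length 1
  offset=2 (pos 4, char 'f'): match length 0
  offset=3 (pos 3, char 'd'): match length 2
  offset=4 (pos 2, char 'f'): match length 0
  offset=5 (pos 1, char 'e'): match length 0
  offset=6 (pos 0, char 'f'): match length 0
Longest match has length 2 at offset 3.
next_char = character at position 6 + 2 = 8 -> 'd'

Best match: offset=3, length=2 (matching 'df' starting at position 3)
LZ77 triple: (3, 2, 'd')


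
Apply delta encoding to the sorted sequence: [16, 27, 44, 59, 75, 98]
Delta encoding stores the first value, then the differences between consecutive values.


First value: 16
Deltas:
  27 - 16 = 11
  44 - 27 = 17
  59 - 44 = 15
  75 - 59 = 16
  98 - 75 = 23


Delta encoded: [16, 11, 17, 15, 16, 23]


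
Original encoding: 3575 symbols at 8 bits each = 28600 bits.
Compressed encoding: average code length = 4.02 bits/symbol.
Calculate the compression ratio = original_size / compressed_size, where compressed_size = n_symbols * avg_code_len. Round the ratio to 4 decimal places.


original_size = n_symbols * orig_bits = 3575 * 8 = 28600 bits
compressed_size = n_symbols * avg_code_len = 3575 * 4.02 = 14371.5 bits
ratio = original_size / compressed_size = 28600 / 14371.5 = 1.99

Compression ratio = 1.99


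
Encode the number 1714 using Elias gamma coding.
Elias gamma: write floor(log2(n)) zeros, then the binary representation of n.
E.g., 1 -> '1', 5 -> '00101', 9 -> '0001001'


num_bits = floor(log2(1714)) + 1 = 11
leading_zeros = num_bits - 1 = 10
binary(1714) = 11010110010

Elias gamma(1714) = '0000000000' + '11010110010' = 000000000011010110010 (21 bits)


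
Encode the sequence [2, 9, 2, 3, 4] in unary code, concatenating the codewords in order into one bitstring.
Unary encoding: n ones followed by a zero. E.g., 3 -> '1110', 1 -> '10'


Encode each number as n ones followed by a terminating 0:
  2 -> 110 (3 bits)
  9 -> 1111111110 (10 bits)
  2 -> 110 (3 bits)
  3 -> 1110 (4 bits)
  4 -> 11110 (5 bits)
Total length = 3 + 10 + 3 + 4 + 5 = 25 bits.

Unary([2, 9, 2, 3, 4]) = 1101111111110110111011110 (25 bits)


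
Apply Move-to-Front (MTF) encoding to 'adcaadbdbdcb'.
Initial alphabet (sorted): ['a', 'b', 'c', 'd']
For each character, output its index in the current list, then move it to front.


MTF encoding:
'a': index 0 in ['a', 'b', 'c', 'd'] -> ['a', 'b', 'c', 'd']
'd': index 3 in ['a', 'b', 'c', 'd'] -> ['d', 'a', 'b', 'c']
'c': index 3 in ['d', 'a', 'b', 'c'] -> ['c', 'd', 'a', 'b']
'a': index 2 in ['c', 'd', 'a', 'b'] -> ['a', 'c', 'd', 'b']
'a': index 0 in ['a', 'c', 'd', 'b'] -> ['a', 'c', 'd', 'b']
'd': index 2 in ['a', 'c', 'd', 'b'] -> ['d', 'a', 'c', 'b']
'b': index 3 in ['d', 'a', 'c', 'b'] -> ['b', 'd', 'a', 'c']
'd': index 1 in ['b', 'd', 'a', 'c'] -> ['d', 'b', 'a', 'c']
'b': index 1 in ['d', 'b', 'a', 'c'] -> ['b', 'd', 'a', 'c']
'd': index 1 in ['b', 'd', 'a', 'c'] -> ['d', 'b', 'a', 'c']
'c': index 3 in ['d', 'b', 'a', 'c'] -> ['c', 'd', 'b', 'a']
'b': index 2 in ['c', 'd', 'b', 'a'] -> ['b', 'c', 'd', 'a']


Output: [0, 3, 3, 2, 0, 2, 3, 1, 1, 1, 3, 2]


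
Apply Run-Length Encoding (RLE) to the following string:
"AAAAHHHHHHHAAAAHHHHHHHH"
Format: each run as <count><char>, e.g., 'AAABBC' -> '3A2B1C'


Scanning runs left to right:
  i=0: run of 'A' x 4 -> '4A'
  i=4: run of 'H' x 7 -> '7H'
  i=11: run of 'A' x 4 -> '4A'
  i=15: run of 'H' x 8 -> '8H'

RLE = 4A7H4A8H


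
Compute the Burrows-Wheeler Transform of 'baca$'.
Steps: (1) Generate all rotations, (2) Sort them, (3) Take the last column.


Rotations (sorted):
  0: $baca -> last char: a
  1: a$bac -> last char: c
  2: aca$b -> last char: b
  3: baca$ -> last char: $
  4: ca$ba -> last char: a


BWT = acb$a


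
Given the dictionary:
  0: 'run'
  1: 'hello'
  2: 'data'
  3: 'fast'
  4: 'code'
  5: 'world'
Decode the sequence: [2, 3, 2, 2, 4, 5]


Look up each index in the dictionary:
  2 -> 'data'
  3 -> 'fast'
  2 -> 'data'
  2 -> 'data'
  4 -> 'code'
  5 -> 'world'

Decoded: "data fast data data code world"


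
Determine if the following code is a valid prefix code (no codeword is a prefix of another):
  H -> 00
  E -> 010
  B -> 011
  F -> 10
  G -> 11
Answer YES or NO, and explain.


Checking each pair (does one codeword prefix another?):
  H='00' vs E='010': no prefix
  H='00' vs B='011': no prefix
  H='00' vs F='10': no prefix
  H='00' vs G='11': no prefix
  E='010' vs H='00': no prefix
  E='010' vs B='011': no prefix
  E='010' vs F='10': no prefix
  E='010' vs G='11': no prefix
  B='011' vs H='00': no prefix
  B='011' vs E='010': no prefix
  B='011' vs F='10': no prefix
  B='011' vs G='11': no prefix
  F='10' vs H='00': no prefix
  F='10' vs E='010': no prefix
  F='10' vs B='011': no prefix
  F='10' vs G='11': no prefix
  G='11' vs H='00': no prefix
  G='11' vs E='010': no prefix
  G='11' vs B='011': no prefix
  G='11' vs F='10': no prefix
No violation found over all pairs.

YES -- this is a valid prefix code. No codeword is a prefix of any other codeword.


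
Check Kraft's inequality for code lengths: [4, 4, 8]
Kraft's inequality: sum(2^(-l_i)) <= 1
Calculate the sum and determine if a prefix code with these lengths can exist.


Sum = 2^(-4) + 2^(-4) + 2^(-8)
    = 0.0625 + 0.0625 + 0.00390625
    = 33/256 = 0.12890625
Since 0.12890625 <= 1, Kraft's inequality IS satisfied.
A prefix code with these lengths CAN exist.

Kraft sum = 0.12890625. Satisfied.


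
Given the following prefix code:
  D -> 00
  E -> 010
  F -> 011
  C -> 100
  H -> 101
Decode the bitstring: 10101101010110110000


Decoding step by step:
Bits 101 -> H
Bits 011 -> F
Bits 010 -> E
Bits 101 -> H
Bits 101 -> H
Bits 100 -> C
Bits 00 -> D


Decoded message: HFEHHCD


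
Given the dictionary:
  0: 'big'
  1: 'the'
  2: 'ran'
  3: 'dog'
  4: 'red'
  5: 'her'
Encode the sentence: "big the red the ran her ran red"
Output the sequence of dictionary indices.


Look up each word in the dictionary:
  'big' -> 0
  'the' -> 1
  'red' -> 4
  'the' -> 1
  'ran' -> 2
  'her' -> 5
  'ran' -> 2
  'red' -> 4

Encoded: [0, 1, 4, 1, 2, 5, 2, 4]


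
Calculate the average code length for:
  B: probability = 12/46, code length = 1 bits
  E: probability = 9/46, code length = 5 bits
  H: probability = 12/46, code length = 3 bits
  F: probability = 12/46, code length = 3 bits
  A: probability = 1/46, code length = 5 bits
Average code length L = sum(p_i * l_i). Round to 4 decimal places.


Weighted contributions p_i * l_i:
  B: (12/46) * 1 = 12/46
  E: (9/46) * 5 = 45/46
  H: (12/46) * 3 = 36/46
  F: (12/46) * 3 = 36/46
  A: (1/46) * 5 = 5/46
Sum = (12 + 45 + 36 + 36 + 5)/46 = 134/46

L = 134/46 = 2.9130 bits/symbol


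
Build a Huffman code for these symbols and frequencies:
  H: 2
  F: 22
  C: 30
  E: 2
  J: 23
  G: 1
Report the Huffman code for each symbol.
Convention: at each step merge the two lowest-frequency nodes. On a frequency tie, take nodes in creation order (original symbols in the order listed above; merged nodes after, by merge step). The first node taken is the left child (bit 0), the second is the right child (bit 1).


Huffman tree construction:
Step 1: Merge G(1) + H(2) = 3
Step 2: Merge E(2) + (G+H)(3) = 5
Step 3: Merge (E+(G+H))(5) + F(22) = 27
Step 4: Merge J(23) + ((E+(G+H))+F)(27) = 50
Step 5: Merge C(30) + (J+((E+(G+H))+F))(50) = 80
Read each symbol's code off the tree from the root (left child = 0, right child = 1).

Codes:
  H: 11011 (length 5)
  F: 111 (length 3)
  C: 0 (length 1)
  E: 1100 (length 4)
  J: 10 (length 2)
  G: 11010 (length 5)
Average code length: 165/80 = 2.0625 bits/symbol


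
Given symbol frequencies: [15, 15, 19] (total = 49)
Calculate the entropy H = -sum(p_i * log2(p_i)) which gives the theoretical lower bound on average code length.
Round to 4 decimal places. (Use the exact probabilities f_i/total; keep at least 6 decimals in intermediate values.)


Per-symbol terms -p_i * log2(p_i) with p_i = f_i/49:
  p = 15/49 = 0.306122: log2(p) = -1.707819, -p*log2(p) = 0.522802
  p = 15/49 = 0.306122: log2(p) = -1.707819, -p*log2(p) = 0.522802
  p = 19/49 = 0.387755: log2(p) = -1.366782, -p*log2(p) = 0.529977
H = 0.522802 + 0.522802 + 0.529977 = 1.575581

H = 1.5756 bits/symbol


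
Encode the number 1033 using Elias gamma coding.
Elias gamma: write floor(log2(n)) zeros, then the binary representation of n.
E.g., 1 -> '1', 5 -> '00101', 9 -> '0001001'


num_bits = floor(log2(1033)) + 1 = 11
leading_zeros = num_bits - 1 = 10
binary(1033) = 10000001001

Elias gamma(1033) = '0000000000' + '10000001001' = 000000000010000001001 (21 bits)


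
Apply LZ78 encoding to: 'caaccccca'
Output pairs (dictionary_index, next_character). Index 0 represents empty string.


LZ78 encoding steps:
Dictionary: {0: ''}
Step 1: w='' (idx 0), next='c' -> output (0, 'c'), add 'c' as idx 1
Step 2: w='' (idx 0), next='a' -> output (0, 'a'), add 'a' as idx 2
Step 3: w='a' (idx 2), next='c' -> output (2, 'c'), add 'ac' as idx 3
Step 4: w='c' (idx 1), next='c' -> output (1, 'c'), add 'cc' as idx 4
Step 5: w='cc' (idx 4), next='a' -> output (4, 'a'), add 'cca' as idx 5


Encoded: [(0, 'c'), (0, 'a'), (2, 'c'), (1, 'c'), (4, 'a')]


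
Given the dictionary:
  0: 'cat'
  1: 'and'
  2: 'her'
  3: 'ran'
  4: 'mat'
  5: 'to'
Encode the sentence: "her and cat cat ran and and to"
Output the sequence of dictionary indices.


Look up each word in the dictionary:
  'her' -> 2
  'and' -> 1
  'cat' -> 0
  'cat' -> 0
  'ran' -> 3
  'and' -> 1
  'and' -> 1
  'to' -> 5

Encoded: [2, 1, 0, 0, 3, 1, 1, 5]


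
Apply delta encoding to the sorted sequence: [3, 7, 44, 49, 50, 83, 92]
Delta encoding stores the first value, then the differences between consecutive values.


First value: 3
Deltas:
  7 - 3 = 4
  44 - 7 = 37
  49 - 44 = 5
  50 - 49 = 1
  83 - 50 = 33
  92 - 83 = 9


Delta encoded: [3, 4, 37, 5, 1, 33, 9]


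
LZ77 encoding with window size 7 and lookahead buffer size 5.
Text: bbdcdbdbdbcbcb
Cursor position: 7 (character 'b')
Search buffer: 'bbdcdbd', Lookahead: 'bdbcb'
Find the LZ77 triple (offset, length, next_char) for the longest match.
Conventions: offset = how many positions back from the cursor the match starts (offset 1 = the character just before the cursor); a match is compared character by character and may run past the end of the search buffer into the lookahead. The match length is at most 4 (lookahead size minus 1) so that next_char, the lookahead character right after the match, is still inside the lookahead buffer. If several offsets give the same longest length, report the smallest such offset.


Try each offset into the search buffer:
  offset=1 (pos 6, char 'd'): match length 0
  offset=2 (pos 5, char 'b'): match length 3
  offset=3 (pos 4, char 'd'): match length 0
  offset=4 (pos 3, char 'c'): match length 0
  offset=5 (pos 2, char 'd'): match length 0
  offset=6 (pos 1, char 'b'): match length 2
  offset=7 (pos 0, char 'b'): match length 1
Longest match has length 3 at offset 2.
next_char = character at position 7 + 3 = 10 -> 'c'

Best match: offset=2, length=3 (matching 'bdb' starting at position 5)
LZ77 triple: (2, 3, 'c')


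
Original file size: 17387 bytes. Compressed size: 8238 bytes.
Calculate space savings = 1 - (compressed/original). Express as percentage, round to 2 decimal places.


ratio = compressed/original = 8238/17387 = 0.473802
savings = 1 - ratio = 1 - 0.473802 = 0.526198
as a percentage: 0.526198 * 100 = 52.62%

Space savings = 1 - 8238/17387 = 52.62%


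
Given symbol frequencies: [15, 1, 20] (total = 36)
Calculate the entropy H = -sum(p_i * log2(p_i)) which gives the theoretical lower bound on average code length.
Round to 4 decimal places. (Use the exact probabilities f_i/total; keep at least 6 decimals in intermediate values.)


Per-symbol terms -p_i * log2(p_i) with p_i = f_i/36:
  p = 15/36 = 0.416667: log2(p) = -1.263034, -p*log2(p) = 0.526264
  p = 1/36 = 0.027778: log2(p) = -5.169925, -p*log2(p) = 0.143609
  p = 20/36 = 0.555556: log2(p) = -0.847997, -p*log2(p) = 0.471109
H = 0.526264 + 0.143609 + 0.471109 = 1.140982

H = 1.141 bits/symbol


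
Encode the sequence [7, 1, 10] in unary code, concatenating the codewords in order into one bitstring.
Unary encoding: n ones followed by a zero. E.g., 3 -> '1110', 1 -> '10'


Encode each number as n ones followed by a terminating 0:
  7 -> 11111110 (8 bits)
  1 -> 10 (2 bits)
  10 -> 11111111110 (11 bits)
Total length = 8 + 2 + 11 = 21 bits.

Unary([7, 1, 10]) = 111111101011111111110 (21 bits)


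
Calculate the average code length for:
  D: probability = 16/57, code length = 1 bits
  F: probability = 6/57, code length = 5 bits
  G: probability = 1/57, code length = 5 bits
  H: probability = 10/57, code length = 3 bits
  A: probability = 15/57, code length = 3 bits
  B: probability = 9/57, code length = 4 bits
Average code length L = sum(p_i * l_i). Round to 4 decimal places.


Weighted contributions p_i * l_i:
  D: (16/57) * 1 = 16/57
  F: (6/57) * 5 = 30/57
  G: (1/57) * 5 = 5/57
  H: (10/57) * 3 = 30/57
  A: (15/57) * 3 = 45/57
  B: (9/57) * 4 = 36/57
Sum = (16 + 30 + 5 + 30 + 45 + 36)/57 = 162/57

L = 162/57 = 2.8421 bits/symbol


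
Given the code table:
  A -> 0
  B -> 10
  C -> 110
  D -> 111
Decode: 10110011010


Decoding:
10 -> B
110 -> C
0 -> A
110 -> C
10 -> B


Result: BCACB


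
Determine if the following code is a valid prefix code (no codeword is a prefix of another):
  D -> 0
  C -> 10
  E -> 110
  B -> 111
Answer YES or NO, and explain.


Checking each pair (does one codeword prefix another?):
  D='0' vs C='10': no prefix
  D='0' vs E='110': no prefix
  D='0' vs B='111': no prefix
  C='10' vs D='0': no prefix
  C='10' vs E='110': no prefix
  C='10' vs B='111': no prefix
  E='110' vs D='0': no prefix
  E='110' vs C='10': no prefix
  E='110' vs B='111': no prefix
  B='111' vs D='0': no prefix
  B='111' vs C='10': no prefix
  B='111' vs E='110': no prefix
No violation found over all pairs.

YES -- this is a valid prefix code. No codeword is a prefix of any other codeword.


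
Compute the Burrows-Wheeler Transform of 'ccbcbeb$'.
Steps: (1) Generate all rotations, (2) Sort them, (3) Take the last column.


Rotations (sorted):
  0: $ccbcbeb -> last char: b
  1: b$ccbcbe -> last char: e
  2: bcbeb$cc -> last char: c
  3: beb$ccbc -> last char: c
  4: cbcbeb$c -> last char: c
  5: cbeb$ccb -> last char: b
  6: ccbcbeb$ -> last char: $
  7: eb$ccbcb -> last char: b


BWT = becccb$b


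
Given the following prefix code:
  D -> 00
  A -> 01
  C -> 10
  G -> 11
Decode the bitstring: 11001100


Decoding step by step:
Bits 11 -> G
Bits 00 -> D
Bits 11 -> G
Bits 00 -> D


Decoded message: GDGD


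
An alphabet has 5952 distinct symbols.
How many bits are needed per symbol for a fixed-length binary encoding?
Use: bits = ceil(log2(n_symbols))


log2(5952) = 12.5392
Bracket: 2^12 = 4096 < 5952 <= 2^13 = 8192
So ceil(log2(5952)) = 13

bits = ceil(log2(5952)) = ceil(12.5392) = 13 bits


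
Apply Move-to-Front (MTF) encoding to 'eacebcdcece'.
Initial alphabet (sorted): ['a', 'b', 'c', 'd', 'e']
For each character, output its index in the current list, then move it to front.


MTF encoding:
'e': index 4 in ['a', 'b', 'c', 'd', 'e'] -> ['e', 'a', 'b', 'c', 'd']
'a': index 1 in ['e', 'a', 'b', 'c', 'd'] -> ['a', 'e', 'b', 'c', 'd']
'c': index 3 in ['a', 'e', 'b', 'c', 'd'] -> ['c', 'a', 'e', 'b', 'd']
'e': index 2 in ['c', 'a', 'e', 'b', 'd'] -> ['e', 'c', 'a', 'b', 'd']
'b': index 3 in ['e', 'c', 'a', 'b', 'd'] -> ['b', 'e', 'c', 'a', 'd']
'c': index 2 in ['b', 'e', 'c', 'a', 'd'] -> ['c', 'b', 'e', 'a', 'd']
'd': index 4 in ['c', 'b', 'e', 'a', 'd'] -> ['d', 'c', 'b', 'e', 'a']
'c': index 1 in ['d', 'c', 'b', 'e', 'a'] -> ['c', 'd', 'b', 'e', 'a']
'e': index 3 in ['c', 'd', 'b', 'e', 'a'] -> ['e', 'c', 'd', 'b', 'a']
'c': index 1 in ['e', 'c', 'd', 'b', 'a'] -> ['c', 'e', 'd', 'b', 'a']
'e': index 1 in ['c', 'e', 'd', 'b', 'a'] -> ['e', 'c', 'd', 'b', 'a']


Output: [4, 1, 3, 2, 3, 2, 4, 1, 3, 1, 1]


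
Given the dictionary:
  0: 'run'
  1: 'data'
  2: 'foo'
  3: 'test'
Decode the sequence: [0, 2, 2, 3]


Look up each index in the dictionary:
  0 -> 'run'
  2 -> 'foo'
  2 -> 'foo'
  3 -> 'test'

Decoded: "run foo foo test"


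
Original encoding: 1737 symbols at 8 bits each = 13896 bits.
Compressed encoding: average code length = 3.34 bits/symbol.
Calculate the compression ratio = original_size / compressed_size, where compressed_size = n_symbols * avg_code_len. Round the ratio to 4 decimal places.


original_size = n_symbols * orig_bits = 1737 * 8 = 13896 bits
compressed_size = n_symbols * avg_code_len = 1737 * 3.34 = 5801.58 bits
ratio = original_size / compressed_size = 13896 / 5801.58 = 2.3952

Compression ratio = 2.3952


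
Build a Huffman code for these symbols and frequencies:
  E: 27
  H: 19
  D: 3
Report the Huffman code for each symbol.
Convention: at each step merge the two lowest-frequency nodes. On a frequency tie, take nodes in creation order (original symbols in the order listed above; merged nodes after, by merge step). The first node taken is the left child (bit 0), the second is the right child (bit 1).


Huffman tree construction:
Step 1: Merge D(3) + H(19) = 22
Step 2: Merge (D+H)(22) + E(27) = 49
Read each symbol's code off the tree from the root (left child = 0, right child = 1).

Codes:
  E: 1 (length 1)
  H: 01 (length 2)
  D: 00 (length 2)
Average code length: 71/49 = 1.4490 bits/symbol
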